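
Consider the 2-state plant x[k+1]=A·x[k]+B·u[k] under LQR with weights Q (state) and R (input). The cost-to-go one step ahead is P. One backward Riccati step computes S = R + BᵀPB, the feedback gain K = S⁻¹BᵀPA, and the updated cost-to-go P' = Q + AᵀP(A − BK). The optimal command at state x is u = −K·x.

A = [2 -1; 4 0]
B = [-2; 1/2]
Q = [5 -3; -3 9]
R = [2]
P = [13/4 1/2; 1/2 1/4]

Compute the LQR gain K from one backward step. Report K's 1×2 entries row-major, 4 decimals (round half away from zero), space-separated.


-1.1378 0.4444

BᵀP = [-6.2500 -0.8750]
S = R + BᵀPB = [2] + [12.0625] = [14.0625]
BᵀPA = [-16.0000 6.2500]
K = S⁻¹·BᵀPA = [-1.1378 0.4444]
A−BK = [-0.2756 -0.1111; 4.5689 -0.2222]
AᵀP(A−BK) = [6.7956 -1.3889; -1.3889 0.4722]
P' = Q + AᵀP(A−BK) = [11.7956 -4.3889; -4.3889 9.4722]
tr(P') = 21.2678


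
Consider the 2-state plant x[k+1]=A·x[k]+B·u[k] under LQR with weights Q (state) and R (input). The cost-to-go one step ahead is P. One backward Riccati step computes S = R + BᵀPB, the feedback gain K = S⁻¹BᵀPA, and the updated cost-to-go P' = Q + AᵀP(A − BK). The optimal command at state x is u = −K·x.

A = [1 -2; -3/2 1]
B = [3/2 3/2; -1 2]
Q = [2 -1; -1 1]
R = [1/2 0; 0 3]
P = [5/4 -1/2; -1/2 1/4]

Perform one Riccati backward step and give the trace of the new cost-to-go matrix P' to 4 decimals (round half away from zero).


BᵀP = [2.3750 -1.0000; 0.8750 -0.2500]
S = R + BᵀPB = [1/2 0; 0 3] + [4.5625 1.5625; 1.5625 0.8125] = [5.0625 1.5625; 1.5625 3.8125]
BᵀPA = [3.8750 -5.7500; 1.2500 -2.0000]
K = S⁻¹·BᵀPA = [0.7604 -1.1149; 0.0162 -0.0677]
A−BK = [-0.1650 -0.2261; -0.7720 0.0204]
AᵀP(A−BK) = [0.3456 -0.4701; -0.4701 0.7039]
P' = Q + AᵀP(A−BK) = [2.3456 -1.4701; -1.4701 1.7039]
tr(P') = 4.0495

4.0495


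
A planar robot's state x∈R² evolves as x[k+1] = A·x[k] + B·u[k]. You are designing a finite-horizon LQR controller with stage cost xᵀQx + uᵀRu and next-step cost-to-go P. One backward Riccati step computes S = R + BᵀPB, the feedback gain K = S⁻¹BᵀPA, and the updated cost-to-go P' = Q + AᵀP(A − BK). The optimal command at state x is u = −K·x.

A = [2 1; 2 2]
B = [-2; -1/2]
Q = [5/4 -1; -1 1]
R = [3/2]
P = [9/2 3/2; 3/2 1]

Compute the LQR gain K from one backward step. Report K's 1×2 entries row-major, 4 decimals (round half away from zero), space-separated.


BᵀP = [-9.7500 -3.5000]
S = R + BᵀPB = [3/2] + [21.2500] = [22.7500]
BᵀPA = [-26.5000 -16.7500]
K = S⁻¹·BᵀPA = [-1.1648 -0.7363]
A−BK = [-0.3297 -0.4725; 1.4176 1.6319]
AᵀP(A−BK) = [3.1319 2.4890; 2.4890 2.1676]
P' = Q + AᵀP(A−BK) = [4.3819 1.4890; 1.4890 3.1676]
tr(P') = 7.5495

-1.1648 -0.7363


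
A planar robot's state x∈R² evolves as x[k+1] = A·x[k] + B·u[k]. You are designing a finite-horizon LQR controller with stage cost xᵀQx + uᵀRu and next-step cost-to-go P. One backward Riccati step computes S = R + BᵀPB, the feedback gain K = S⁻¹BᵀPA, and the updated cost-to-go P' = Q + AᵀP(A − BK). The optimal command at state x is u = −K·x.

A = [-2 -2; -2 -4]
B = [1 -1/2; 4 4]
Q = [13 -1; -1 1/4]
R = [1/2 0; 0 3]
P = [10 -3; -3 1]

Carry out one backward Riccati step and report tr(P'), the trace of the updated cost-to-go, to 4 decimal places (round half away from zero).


18.1606

BᵀP = [-2.0000 1.0000; -17.0000 5.5000]
S = R + BᵀPB = [1/2 0; 0 3] + [2.0000 5.0000; 5.0000 30.5000] = [2.5000 5.0000; 5.0000 33.5000]
BᵀPA = [2.0000 0.0000; 23.0000 12.0000]
K = S⁻¹·BᵀPA = [-0.8170 -1.0213; 0.8085 0.5106]
A−BK = [-0.7787 -0.7234; -1.9660 -1.9574]
AᵀP(A−BK) = [3.0383 2.2979; 2.2979 1.8723]
P' = Q + AᵀP(A−BK) = [16.0383 1.2979; 1.2979 2.1223]
tr(P') = 18.1606


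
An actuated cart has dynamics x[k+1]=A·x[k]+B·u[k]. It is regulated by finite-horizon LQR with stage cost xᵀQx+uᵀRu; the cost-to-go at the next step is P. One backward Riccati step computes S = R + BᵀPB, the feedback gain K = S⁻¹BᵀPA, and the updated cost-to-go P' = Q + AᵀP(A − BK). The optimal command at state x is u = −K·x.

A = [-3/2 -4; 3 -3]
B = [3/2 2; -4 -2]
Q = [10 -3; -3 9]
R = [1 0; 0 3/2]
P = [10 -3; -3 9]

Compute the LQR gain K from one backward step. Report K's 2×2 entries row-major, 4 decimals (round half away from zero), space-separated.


BᵀP = [27.0000 -40.5000; 26.0000 -24.0000]
S = R + BᵀPB = [1 0; 0 3/2] + [202.5000 135.0000; 135.0000 100.0000] = [203.5000 135.0000; 135.0000 101.5000]
BᵀPA = [-162.0000 13.5000; -111.0000 -32.0000]
K = S⁻¹·BᵀPA = [-0.5999 2.3414; -0.2956 -3.4295]
A−BK = [-0.0088 -0.6532; 0.0089 -0.4933]
AᵀP(A−BK) = [0.4930 0.1384; 0.1384 27.6473]
P' = Q + AᵀP(A−BK) = [10.4930 -2.8616; -2.8616 36.6473]
tr(P') = 47.1403

-0.5999 2.3414 -0.2956 -3.4295


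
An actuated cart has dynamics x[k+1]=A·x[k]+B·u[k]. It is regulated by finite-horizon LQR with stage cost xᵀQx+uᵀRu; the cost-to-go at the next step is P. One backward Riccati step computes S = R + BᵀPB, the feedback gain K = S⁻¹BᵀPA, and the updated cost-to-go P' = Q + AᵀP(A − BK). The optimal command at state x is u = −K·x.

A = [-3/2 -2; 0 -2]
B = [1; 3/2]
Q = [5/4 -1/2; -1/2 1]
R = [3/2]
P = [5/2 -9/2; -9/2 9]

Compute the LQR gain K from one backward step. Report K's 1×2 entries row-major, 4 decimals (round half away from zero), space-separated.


0.5930 -0.8837

BᵀP = [-4.2500 9.0000]
S = R + BᵀPB = [3/2] + [9.2500] = [10.7500]
BᵀPA = [6.3750 -9.5000]
K = S⁻¹·BᵀPA = [0.5930 -0.8837]
A−BK = [-2.0930 -1.1163; -0.8895 -0.6744]
AᵀP(A−BK) = [1.8445 -0.3663; -0.3663 1.6047]
P' = Q + AᵀP(A−BK) = [3.0945 -0.8663; -0.8663 2.6047]
tr(P') = 5.6991


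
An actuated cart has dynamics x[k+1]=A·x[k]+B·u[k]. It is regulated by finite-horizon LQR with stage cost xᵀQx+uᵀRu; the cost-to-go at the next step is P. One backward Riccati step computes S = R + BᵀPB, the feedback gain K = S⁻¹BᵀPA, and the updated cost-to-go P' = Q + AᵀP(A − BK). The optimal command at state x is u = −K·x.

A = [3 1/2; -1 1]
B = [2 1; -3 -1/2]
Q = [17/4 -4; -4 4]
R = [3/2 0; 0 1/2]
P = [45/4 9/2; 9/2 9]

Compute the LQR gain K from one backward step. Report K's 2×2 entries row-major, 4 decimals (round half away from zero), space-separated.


-0.1563 -0.5591 3.1383 1.5331

BᵀP = [9.0000 -18.0000; 9.0000 0.0000]
S = R + BᵀPB = [3/2 0; 0 1/2] + [72.0000 18.0000; 18.0000 9.0000] = [73.5000 18.0000; 18.0000 9.5000]
BᵀPA = [45.0000 -13.5000; 27.0000 4.5000]
K = S⁻¹·BᵀPA = [-0.1563 -0.5591; 3.1383 1.5331]
A−BK = [0.1743 0.0852; 0.1002 0.0892]
AᵀP(A−BK) = [5.5506 2.8925; 2.8925 1.8656]
P' = Q + AᵀP(A−BK) = [9.8006 -1.1075; -1.1075 5.8656]
tr(P') = 15.6662


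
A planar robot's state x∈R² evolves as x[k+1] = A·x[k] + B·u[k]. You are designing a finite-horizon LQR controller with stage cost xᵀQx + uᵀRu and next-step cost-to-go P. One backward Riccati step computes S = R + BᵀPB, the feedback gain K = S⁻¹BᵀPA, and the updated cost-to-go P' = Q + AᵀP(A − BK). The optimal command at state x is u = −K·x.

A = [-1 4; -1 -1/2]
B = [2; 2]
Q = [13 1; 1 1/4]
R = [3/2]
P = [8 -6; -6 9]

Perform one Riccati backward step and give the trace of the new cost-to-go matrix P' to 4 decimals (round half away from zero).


BᵀP = [4.0000 6.0000]
S = R + BᵀPB = [3/2] + [20.0000] = [21.5000]
BᵀPA = [-10.0000 13.0000]
K = S⁻¹·BᵀPA = [-0.4651 0.6047]
A−BK = [-0.0698 2.7907; -0.0698 -1.7093]
AᵀP(A−BK) = [0.3488 -0.4535; -0.4535 146.3895]
P' = Q + AᵀP(A−BK) = [13.3488 0.5465; 0.5465 146.6395]
tr(P') = 159.9884

159.9884


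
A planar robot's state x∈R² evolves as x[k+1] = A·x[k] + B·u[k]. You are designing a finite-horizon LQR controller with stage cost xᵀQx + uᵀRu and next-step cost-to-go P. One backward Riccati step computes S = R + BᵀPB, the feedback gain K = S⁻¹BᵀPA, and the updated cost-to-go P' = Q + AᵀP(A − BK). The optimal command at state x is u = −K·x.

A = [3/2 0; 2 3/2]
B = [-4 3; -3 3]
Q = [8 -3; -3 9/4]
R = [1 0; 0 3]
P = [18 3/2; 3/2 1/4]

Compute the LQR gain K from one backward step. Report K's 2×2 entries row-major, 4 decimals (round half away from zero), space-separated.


-0.3140 0.0000 0.1021 0.0405

BᵀP = [-76.5000 -6.7500; 58.5000 5.2500]
S = R + BᵀPB = [1 0; 0 3] + [326.2500 -249.7500; -249.7500 191.2500] = [327.2500 -249.7500; -249.7500 194.2500]
BᵀPA = [-128.2500 -10.1250; 98.2500 7.8750]
K = S⁻¹·BᵀPA = [-0.3140 0.0000; 0.1021 0.0405]
A−BK = [-0.0622 -0.1216; 0.7517 1.3784]
AᵀP(A−BK) = [0.2005 0.1419; 0.1419 0.2432]
P' = Q + AᵀP(A−BK) = [8.2005 -2.8581; -2.8581 2.4932]
tr(P') = 10.6937


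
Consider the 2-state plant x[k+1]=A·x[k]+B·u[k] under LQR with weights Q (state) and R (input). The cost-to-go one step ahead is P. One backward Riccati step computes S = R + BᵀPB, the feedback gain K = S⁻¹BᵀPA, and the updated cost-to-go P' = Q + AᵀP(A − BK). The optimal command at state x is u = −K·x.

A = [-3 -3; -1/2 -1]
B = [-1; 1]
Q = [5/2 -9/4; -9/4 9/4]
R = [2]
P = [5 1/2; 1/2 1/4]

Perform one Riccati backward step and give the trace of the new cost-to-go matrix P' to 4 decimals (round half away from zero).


BᵀP = [-4.5000 -0.2500]
S = R + BᵀPB = [2] + [4.2500] = [6.2500]
BᵀPA = [13.6250 13.7500]
K = S⁻¹·BᵀPA = [2.1800 2.2000]
A−BK = [-0.8200 -0.8000; -2.6800 -3.2000]
AᵀP(A−BK) = [16.8600 17.4000; 17.4000 18.0000]
P' = Q + AᵀP(A−BK) = [19.3600 15.1500; 15.1500 20.2500]
tr(P') = 39.6100

39.6100


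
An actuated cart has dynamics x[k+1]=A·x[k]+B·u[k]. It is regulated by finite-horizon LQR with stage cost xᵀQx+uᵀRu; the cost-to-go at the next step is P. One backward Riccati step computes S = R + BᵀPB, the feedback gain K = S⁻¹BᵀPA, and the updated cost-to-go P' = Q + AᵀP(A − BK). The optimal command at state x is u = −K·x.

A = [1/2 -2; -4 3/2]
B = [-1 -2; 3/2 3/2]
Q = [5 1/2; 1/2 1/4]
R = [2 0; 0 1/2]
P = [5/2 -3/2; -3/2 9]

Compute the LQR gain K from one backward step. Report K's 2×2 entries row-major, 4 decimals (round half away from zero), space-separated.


BᵀP = [-4.7500 15.0000; -7.2500 16.5000]
S = R + BᵀPB = [2 0; 0 1/2] + [27.2500 32.0000; 32.0000 39.2500] = [29.2500 32.0000; 32.0000 39.7500]
BᵀPA = [-62.3750 32.0000; -69.6250 39.2500]
K = S⁻¹·BᵀPA = [-1.8128 0.1154; -0.2922 0.8945]
A−BK = [-1.8973 -0.0955; -0.8425 -0.0149]
AᵀP(A−BK) = [17.2067 -0.1461; -0.1461 0.4473]
P' = Q + AᵀP(A−BK) = [22.2067 0.3539; 0.3539 0.6973]
tr(P') = 22.9040

-1.8128 0.1154 -0.2922 0.8945


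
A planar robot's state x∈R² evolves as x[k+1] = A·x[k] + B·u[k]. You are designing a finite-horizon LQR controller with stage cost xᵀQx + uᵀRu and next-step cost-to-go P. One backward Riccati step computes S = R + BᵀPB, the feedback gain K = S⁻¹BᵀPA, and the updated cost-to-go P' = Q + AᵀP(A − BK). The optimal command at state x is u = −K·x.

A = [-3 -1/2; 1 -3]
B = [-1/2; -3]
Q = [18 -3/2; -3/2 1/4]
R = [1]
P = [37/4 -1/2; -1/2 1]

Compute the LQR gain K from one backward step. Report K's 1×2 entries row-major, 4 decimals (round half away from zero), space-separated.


BᵀP = [-3.1250 -2.7500]
S = R + BᵀPB = [1] + [9.8125] = [10.8125]
BᵀPA = [6.6250 9.8125]
K = S⁻¹·BᵀPA = [0.6127 0.9075]
A−BK = [-2.6936 -0.0462; 2.8382 -0.2775]
AᵀP(A−BK) = [83.1908 0.6127; 0.6127 0.9075]
P' = Q + AᵀP(A−BK) = [101.1908 -0.8873; -0.8873 1.1575]
tr(P') = 102.3483

0.6127 0.9075


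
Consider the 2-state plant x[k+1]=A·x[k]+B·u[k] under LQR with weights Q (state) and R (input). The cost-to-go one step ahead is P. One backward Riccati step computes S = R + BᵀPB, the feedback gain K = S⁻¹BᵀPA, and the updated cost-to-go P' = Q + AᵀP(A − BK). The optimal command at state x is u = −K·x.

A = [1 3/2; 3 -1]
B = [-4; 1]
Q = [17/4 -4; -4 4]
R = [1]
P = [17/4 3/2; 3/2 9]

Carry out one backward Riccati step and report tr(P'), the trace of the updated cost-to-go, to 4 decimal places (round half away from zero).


105.4820

BᵀP = [-15.5000 3.0000]
S = R + BᵀPB = [1] + [65.0000] = [66.0000]
BᵀPA = [-6.5000 -26.2500]
K = S⁻¹·BᵀPA = [-0.0985 -0.3977]
A−BK = [0.6061 -0.0909; 3.0985 -0.6023]
AᵀP(A−BK) = [93.6098 -17.9602; -17.9602 3.6222]
P' = Q + AᵀP(A−BK) = [97.8598 -21.9602; -21.9602 7.6222]
tr(P') = 105.4820


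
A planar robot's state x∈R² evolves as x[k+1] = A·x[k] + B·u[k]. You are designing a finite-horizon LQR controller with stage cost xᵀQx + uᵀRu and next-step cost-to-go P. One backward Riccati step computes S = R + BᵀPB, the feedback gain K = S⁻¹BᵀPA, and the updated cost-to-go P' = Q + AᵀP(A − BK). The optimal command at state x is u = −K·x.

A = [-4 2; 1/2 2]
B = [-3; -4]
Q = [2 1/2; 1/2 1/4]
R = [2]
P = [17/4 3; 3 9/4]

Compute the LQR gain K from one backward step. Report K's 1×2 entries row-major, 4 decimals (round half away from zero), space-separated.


0.6071 -0.5767

BᵀP = [-24.7500 -18.0000]
S = R + BᵀPB = [2] + [146.2500] = [148.2500]
BᵀPA = [90.0000 -85.5000]
K = S⁻¹·BᵀPA = [0.6071 -0.5767]
A−BK = [-2.1788 0.2698; 2.9283 -0.3069]
AᵀP(A−BK) = [1.9251 -0.8444; -0.8444 0.6897]
P' = Q + AᵀP(A−BK) = [3.9251 -0.3444; -0.3444 0.9397]
tr(P') = 4.8648


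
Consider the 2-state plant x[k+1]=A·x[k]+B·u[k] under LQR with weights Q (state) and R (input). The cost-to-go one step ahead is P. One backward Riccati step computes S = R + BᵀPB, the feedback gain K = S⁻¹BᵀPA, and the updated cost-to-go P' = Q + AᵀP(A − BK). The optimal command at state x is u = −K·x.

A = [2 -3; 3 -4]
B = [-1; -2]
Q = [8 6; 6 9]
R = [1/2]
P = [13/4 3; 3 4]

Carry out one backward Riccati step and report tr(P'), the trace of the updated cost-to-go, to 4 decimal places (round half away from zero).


21.5709

BᵀP = [-9.2500 -11.0000]
S = R + BᵀPB = [1/2] + [31.2500] = [31.7500]
BᵀPA = [-51.5000 71.7500]
K = S⁻¹·BᵀPA = [-1.6220 2.2598]
A−BK = [0.3780 -0.7402; -0.2441 0.5197]
AᵀP(A−BK) = [1.4646 -2.1181; -2.1181 3.1063]
P' = Q + AᵀP(A−BK) = [9.4646 3.8819; 3.8819 12.1063]
tr(P') = 21.5709


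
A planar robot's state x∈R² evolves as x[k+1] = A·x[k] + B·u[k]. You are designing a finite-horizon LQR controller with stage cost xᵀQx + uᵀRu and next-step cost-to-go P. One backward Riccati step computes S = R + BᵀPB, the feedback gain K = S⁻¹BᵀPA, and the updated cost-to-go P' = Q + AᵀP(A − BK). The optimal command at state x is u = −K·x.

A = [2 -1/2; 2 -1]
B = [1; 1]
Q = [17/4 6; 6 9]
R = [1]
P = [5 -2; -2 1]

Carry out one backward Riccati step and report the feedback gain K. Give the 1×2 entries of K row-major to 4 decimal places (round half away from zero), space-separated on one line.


BᵀP = [3.0000 -1.0000]
S = R + BᵀPB = [1] + [2.0000] = [3.0000]
BᵀPA = [4.0000 -0.5000]
K = S⁻¹·BᵀPA = [1.3333 -0.1667]
A−BK = [0.6667 -0.3333; 0.6667 -0.8333]
AᵀP(A−BK) = [2.6667 -0.3333; -0.3333 0.1667]
P' = Q + AᵀP(A−BK) = [6.9167 5.6667; 5.6667 9.1667]
tr(P') = 16.0833

1.3333 -0.1667


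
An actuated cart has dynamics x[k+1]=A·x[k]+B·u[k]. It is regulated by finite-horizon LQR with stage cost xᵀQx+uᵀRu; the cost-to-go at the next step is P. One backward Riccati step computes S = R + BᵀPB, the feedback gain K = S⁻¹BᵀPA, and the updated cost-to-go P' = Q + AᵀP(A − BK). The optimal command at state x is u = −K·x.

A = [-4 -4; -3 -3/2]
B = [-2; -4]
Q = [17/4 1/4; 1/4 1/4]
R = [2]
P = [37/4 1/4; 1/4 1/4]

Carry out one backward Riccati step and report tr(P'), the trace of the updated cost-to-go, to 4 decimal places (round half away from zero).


30.4761

BᵀP = [-19.5000 -1.5000]
S = R + BᵀPB = [2] + [45.0000] = [47.0000]
BᵀPA = [82.5000 80.2500]
K = S⁻¹·BᵀPA = [1.7553 1.7074]
A−BK = [-0.4894 -0.5851; 4.0213 5.3298]
AᵀP(A−BK) = [11.4362 12.7606; 12.7606 14.5399]
P' = Q + AᵀP(A−BK) = [15.6862 13.0106; 13.0106 14.7899]
tr(P') = 30.4761


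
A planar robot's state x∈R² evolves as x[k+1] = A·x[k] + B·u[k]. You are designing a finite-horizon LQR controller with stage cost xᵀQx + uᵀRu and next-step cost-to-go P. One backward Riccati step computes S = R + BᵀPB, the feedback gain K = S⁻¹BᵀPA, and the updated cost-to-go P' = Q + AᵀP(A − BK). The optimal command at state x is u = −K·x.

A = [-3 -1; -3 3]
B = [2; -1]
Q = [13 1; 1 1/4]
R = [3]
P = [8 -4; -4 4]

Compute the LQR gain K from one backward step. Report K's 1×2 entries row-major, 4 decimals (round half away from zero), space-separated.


-0.4364 -1.0182

BᵀP = [20.0000 -12.0000]
S = R + BᵀPB = [3] + [52.0000] = [55.0000]
BᵀPA = [-24.0000 -56.0000]
K = S⁻¹·BᵀPA = [-0.4364 -1.0182]
A−BK = [-2.1273 1.0364; -3.4364 1.9818]
AᵀP(A−BK) = [25.5273 -12.4364; -12.4364 10.9818]
P' = Q + AᵀP(A−BK) = [38.5273 -11.4364; -11.4364 11.2318]
tr(P') = 49.7591


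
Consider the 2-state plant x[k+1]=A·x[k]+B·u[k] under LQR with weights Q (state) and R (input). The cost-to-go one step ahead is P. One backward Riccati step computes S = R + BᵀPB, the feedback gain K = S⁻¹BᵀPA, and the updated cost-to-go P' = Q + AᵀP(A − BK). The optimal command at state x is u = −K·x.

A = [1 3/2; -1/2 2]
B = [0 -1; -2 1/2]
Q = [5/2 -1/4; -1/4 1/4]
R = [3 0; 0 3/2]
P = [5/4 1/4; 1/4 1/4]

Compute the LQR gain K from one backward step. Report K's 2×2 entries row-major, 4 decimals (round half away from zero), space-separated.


-0.0368 -0.3926 -0.4110 -0.7178

BᵀP = [-0.5000 -0.5000; -1.1250 -0.1250]
S = R + BᵀPB = [3 0; 0 3/2] + [1.0000 0.2500; 0.2500 1.0625] = [4.0000 0.2500; 0.2500 2.5625]
BᵀPA = [-0.2500 -1.7500; -1.0625 -1.9375]
K = S⁻¹·BᵀPA = [-0.0368 -0.3926; -0.4110 -0.7178]
A−BK = [0.5890 0.7822; -0.3681 1.5736]
AᵀP(A−BK) = [0.6166 1.0767; 1.0767 3.2347]
P' = Q + AᵀP(A−BK) = [3.1166 0.8267; 0.8267 3.4847]
tr(P') = 6.6012


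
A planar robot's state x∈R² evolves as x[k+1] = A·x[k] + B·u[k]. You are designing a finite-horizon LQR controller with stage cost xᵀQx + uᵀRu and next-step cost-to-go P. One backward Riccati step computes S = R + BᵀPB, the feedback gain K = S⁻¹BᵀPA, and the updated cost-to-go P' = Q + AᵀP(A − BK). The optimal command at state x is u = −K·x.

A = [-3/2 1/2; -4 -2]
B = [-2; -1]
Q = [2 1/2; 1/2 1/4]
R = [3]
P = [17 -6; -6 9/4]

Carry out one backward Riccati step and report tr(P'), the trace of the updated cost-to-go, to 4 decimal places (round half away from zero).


BᵀP = [-28.0000 9.7500]
S = R + BᵀPB = [3] + [46.2500] = [49.2500]
BᵀPA = [3.0000 -33.5000]
K = S⁻¹·BᵀPA = [0.0609 -0.6802]
A−BK = [-1.3782 -0.8604; -3.9391 -2.6802]
AᵀP(A−BK) = [2.0673 1.2906; 1.2906 2.4632]
P' = Q + AᵀP(A−BK) = [4.0673 1.7906; 1.7906 2.7132]
tr(P') = 6.7805

6.7805


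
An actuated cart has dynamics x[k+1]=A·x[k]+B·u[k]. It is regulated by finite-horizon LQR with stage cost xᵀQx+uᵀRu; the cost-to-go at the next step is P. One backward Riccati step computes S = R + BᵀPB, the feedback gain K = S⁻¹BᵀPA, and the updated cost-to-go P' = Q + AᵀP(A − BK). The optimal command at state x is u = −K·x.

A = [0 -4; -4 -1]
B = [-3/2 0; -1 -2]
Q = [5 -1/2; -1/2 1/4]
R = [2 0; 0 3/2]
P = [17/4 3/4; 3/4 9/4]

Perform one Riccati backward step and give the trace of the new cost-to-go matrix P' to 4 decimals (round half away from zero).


21.9781

BᵀP = [-7.1250 -3.3750; -1.5000 -4.5000]
S = R + BᵀPB = [2 0; 0 3/2] + [14.0625 6.7500; 6.7500 9.0000] = [16.0625 6.7500; 6.7500 10.5000]
BᵀPA = [13.5000 31.8750; 18.0000 10.5000]
K = S⁻¹·BᵀPA = [0.1645 2.1432; 1.6085 -0.3778]
A−BK = [0.2468 -0.7852; -0.6184 0.3877]
AᵀP(A−BK) = [4.8256 -1.1333; -1.1333 11.9025]
P' = Q + AᵀP(A−BK) = [9.8256 -1.6333; -1.6333 12.1525]
tr(P') = 21.9781


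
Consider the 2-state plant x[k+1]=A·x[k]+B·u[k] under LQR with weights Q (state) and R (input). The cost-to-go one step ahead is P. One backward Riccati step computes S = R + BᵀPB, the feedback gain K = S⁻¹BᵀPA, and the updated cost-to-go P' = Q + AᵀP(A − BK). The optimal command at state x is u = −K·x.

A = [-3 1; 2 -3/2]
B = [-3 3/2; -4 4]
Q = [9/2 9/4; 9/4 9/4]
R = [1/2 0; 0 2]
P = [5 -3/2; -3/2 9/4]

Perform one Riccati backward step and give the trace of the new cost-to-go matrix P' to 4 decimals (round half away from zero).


BᵀP = [-9.0000 -4.5000; 1.5000 6.7500]
S = R + BᵀPB = [1/2 0; 0 2] + [45.0000 -31.5000; -31.5000 29.2500] = [45.5000 -31.5000; -31.5000 31.2500]
BᵀPA = [18.0000 -2.2500; 9.0000 -8.6250]
K = S⁻¹·BᵀPA = [1.9692 -0.7960; 2.2729 -1.0784]
A−BK = [-0.5019 0.2295; 0.7850 -0.3705]
AᵀP(A−BK) = [16.0989 -7.4655; -7.4655 3.4701]
P' = Q + AᵀP(A−BK) = [20.5989 -5.2155; -5.2155 5.7201]
tr(P') = 26.3190

26.3190


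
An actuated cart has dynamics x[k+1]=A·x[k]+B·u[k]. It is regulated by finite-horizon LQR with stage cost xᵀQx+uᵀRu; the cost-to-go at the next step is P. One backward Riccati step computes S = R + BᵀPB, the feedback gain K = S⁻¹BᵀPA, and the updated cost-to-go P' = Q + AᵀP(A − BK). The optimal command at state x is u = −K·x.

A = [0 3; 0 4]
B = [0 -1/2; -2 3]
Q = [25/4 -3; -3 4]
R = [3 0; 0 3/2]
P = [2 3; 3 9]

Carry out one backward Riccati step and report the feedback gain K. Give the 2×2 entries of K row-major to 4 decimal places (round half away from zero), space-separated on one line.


BᵀP = [-6.0000 -18.0000; 8.0000 25.5000]
S = R + BᵀPB = [3 0; 0 3/2] + [36.0000 -51.0000; -51.0000 72.5000] = [39.0000 -51.0000; -51.0000 74.0000]
BᵀPA = [0.0000 -90.0000; 0.0000 126.0000]
K = S⁻¹·BᵀPA = [0.0000 -0.8211; 0.0000 1.1368]
A−BK = [0.0000 3.5684; 0.0000 -1.0526]
AᵀP(A−BK) = [0.0000 0.0000; 0.0000 16.8632]
P' = Q + AᵀP(A−BK) = [6.2500 -3.0000; -3.0000 20.8632]
tr(P') = 27.1132

0.0000 -0.8211 0.0000 1.1368


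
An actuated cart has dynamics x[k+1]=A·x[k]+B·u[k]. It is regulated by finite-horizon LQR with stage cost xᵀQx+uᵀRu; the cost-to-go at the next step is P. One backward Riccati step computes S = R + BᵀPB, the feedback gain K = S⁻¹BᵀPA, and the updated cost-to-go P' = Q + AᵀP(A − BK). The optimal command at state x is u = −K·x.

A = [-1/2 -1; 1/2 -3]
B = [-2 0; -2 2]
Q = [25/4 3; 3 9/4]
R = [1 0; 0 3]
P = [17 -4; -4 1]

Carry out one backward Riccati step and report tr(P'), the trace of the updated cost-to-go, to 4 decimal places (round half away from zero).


BᵀP = [-26.0000 6.0000; -8.0000 2.0000]
S = R + BᵀPB = [1 0; 0 3] + [40.0000 12.0000; 12.0000 4.0000] = [41.0000 12.0000; 12.0000 7.0000]
BᵀPA = [16.0000 8.0000; 5.0000 2.0000]
K = S⁻¹·BᵀPA = [0.3636 0.2238; 0.0909 -0.0979]
A−BK = [0.2273 -0.5524; 1.0455 -2.3566]
AᵀP(A−BK) = [0.2273 -0.0909; -0.0909 0.4056]
P' = Q + AᵀP(A−BK) = [6.4773 2.9091; 2.9091 2.6556]
tr(P') = 9.1329

9.1329


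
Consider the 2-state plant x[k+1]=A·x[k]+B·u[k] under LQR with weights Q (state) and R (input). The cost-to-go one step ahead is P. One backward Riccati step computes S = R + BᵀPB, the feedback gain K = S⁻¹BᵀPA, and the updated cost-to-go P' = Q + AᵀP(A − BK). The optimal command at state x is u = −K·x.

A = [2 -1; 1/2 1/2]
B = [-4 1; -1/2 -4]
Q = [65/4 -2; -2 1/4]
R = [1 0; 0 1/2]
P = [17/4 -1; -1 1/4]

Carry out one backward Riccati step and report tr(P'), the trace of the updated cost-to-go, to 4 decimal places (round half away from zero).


BᵀP = [-16.5000 3.8750; 8.2500 -2.0000]
S = R + BᵀPB = [1 0; 0 1/2] + [64.0625 -32.0000; -32.0000 16.2500] = [65.0625 -32.0000; -32.0000 16.7500]
BᵀPA = [-31.0625 18.4375; 15.5000 -9.2500]
K = S⁻¹·BᵀPA = [-0.3693 0.1950; 0.2199 -0.1798]
A−BK = [0.3030 -0.0404; 1.1950 -0.1216]
AᵀP(A−BK) = [0.1836 -0.0950; -0.0950 0.0550]
P' = Q + AᵀP(A−BK) = [16.4336 -2.0950; -2.0950 0.3050]
tr(P') = 16.7385

16.7385


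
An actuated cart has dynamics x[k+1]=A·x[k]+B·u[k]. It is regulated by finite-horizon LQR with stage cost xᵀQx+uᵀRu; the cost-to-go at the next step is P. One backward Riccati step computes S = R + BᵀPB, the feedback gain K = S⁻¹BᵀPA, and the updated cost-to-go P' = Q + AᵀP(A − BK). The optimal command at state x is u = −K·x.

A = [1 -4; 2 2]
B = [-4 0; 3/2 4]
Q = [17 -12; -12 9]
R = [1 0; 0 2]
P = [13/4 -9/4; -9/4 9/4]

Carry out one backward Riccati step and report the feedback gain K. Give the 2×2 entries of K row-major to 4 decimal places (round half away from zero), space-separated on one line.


-0.1627 0.9672 0.4488 0.1611

BᵀP = [-16.3750 12.3750; -9.0000 9.0000]
S = R + BᵀPB = [1 0; 0 2] + [84.0625 49.5000; 49.5000 36.0000] = [85.0625 49.5000; 49.5000 38.0000]
BᵀPA = [8.3750 90.2500; 9.0000 54.0000]
K = S⁻¹·BᵀPA = [-0.1627 0.9672; 0.4488 0.1611]
A−BK = [0.3492 -0.1311; 0.4489 -0.0953]
AᵀP(A−BK) = [0.5736 -0.0505; -0.0505 1.0075]
P' = Q + AᵀP(A−BK) = [17.5736 -12.0505; -12.0505 10.0075]
tr(P') = 27.5811


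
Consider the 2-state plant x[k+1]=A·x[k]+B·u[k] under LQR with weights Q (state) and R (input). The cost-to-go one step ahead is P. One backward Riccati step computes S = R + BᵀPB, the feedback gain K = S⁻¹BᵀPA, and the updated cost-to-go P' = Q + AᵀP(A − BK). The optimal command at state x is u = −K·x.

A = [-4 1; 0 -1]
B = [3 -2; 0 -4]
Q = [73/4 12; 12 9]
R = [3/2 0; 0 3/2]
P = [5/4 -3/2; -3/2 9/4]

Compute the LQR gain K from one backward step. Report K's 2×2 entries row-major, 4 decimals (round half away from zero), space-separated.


BᵀP = [3.7500 -4.5000; 3.5000 -6.0000]
S = R + BᵀPB = [3/2 0; 0 3/2] + [11.2500 10.5000; 10.5000 17.0000] = [12.7500 10.5000; 10.5000 18.5000]
BᵀPA = [-15.0000 8.2500; -14.0000 9.5000]
K = S⁻¹·BᵀPA = [-1.0388 0.4209; -0.1672 0.2746]
A−BK = [-1.2179 0.2866; -0.6687 0.0985]
AᵀP(A−BK) = [2.0776 -0.8418; -0.8418 0.4187]
P' = Q + AᵀP(A−BK) = [20.3276 11.1582; 11.1582 9.4187]
tr(P') = 29.7463

-1.0388 0.4209 -0.1672 0.2746


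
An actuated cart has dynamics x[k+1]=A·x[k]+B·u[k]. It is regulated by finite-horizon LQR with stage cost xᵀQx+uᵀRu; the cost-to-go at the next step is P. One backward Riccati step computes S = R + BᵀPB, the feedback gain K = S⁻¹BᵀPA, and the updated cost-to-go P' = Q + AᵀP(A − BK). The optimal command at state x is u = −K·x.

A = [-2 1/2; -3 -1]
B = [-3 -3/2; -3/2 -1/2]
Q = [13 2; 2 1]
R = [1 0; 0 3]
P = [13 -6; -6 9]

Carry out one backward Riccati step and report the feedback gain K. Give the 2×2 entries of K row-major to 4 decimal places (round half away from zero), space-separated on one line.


1.0976 0.1490 -1.0754 -0.7499

BᵀP = [-30.0000 4.5000; -16.5000 4.5000]
S = R + BᵀPB = [1 0; 0 3] + [83.2500 42.7500; 42.7500 22.5000] = [84.2500 42.7500; 42.7500 25.5000]
BᵀPA = [46.5000 -19.5000; 19.5000 -12.7500]
K = S⁻¹·BᵀPA = [1.0976 0.1490; -1.0754 -0.7499]
A−BK = [-0.3203 -0.1777; -1.8913 -1.1514]
AᵀP(A−BK) = [30.9316 18.6920; 18.6920 11.5956]
P' = Q + AᵀP(A−BK) = [43.9316 20.6920; 20.6920 12.5956]
tr(P') = 56.5272


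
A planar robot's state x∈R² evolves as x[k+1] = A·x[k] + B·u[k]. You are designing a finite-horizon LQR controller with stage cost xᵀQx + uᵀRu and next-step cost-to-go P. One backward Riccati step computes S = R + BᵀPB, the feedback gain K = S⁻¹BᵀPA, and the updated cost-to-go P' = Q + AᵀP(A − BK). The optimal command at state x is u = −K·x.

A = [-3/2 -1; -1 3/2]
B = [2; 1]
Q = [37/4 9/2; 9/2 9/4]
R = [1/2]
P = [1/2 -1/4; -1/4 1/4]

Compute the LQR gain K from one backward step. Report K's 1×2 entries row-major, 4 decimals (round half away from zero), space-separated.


-0.5000 -0.6429

BᵀP = [0.7500 -0.2500]
S = R + BᵀPB = [1/2] + [1.2500] = [1.7500]
BᵀPA = [-0.8750 -1.1250]
K = S⁻¹·BᵀPA = [-0.5000 -0.6429]
A−BK = [-0.5000 0.2857; -0.5000 2.1429]
AᵀP(A−BK) = [0.1875 0.1250; 0.1250 1.0893]
P' = Q + AᵀP(A−BK) = [9.4375 4.6250; 4.6250 3.3393]
tr(P') = 12.7768


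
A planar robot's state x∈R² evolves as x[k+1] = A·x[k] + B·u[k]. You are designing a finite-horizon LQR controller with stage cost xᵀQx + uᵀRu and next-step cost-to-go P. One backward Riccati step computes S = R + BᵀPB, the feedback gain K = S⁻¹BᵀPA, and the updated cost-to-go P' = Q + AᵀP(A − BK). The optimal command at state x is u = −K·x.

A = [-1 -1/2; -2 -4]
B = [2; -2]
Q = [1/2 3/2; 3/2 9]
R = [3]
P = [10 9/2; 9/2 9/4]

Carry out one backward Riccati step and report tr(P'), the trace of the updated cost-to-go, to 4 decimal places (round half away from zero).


BᵀP = [11.0000 4.5000]
S = R + BᵀPB = [3] + [13.0000] = [16.0000]
BᵀPA = [-20.0000 -23.5000]
K = S⁻¹·BᵀPA = [-1.2500 -1.4688]
A−BK = [1.5000 2.4375; -4.5000 -6.9375]
AᵀP(A−BK) = [12.0000 16.1250; 16.1250 21.9844]
P' = Q + AᵀP(A−BK) = [12.5000 17.6250; 17.6250 30.9844]
tr(P') = 43.4844

43.4844


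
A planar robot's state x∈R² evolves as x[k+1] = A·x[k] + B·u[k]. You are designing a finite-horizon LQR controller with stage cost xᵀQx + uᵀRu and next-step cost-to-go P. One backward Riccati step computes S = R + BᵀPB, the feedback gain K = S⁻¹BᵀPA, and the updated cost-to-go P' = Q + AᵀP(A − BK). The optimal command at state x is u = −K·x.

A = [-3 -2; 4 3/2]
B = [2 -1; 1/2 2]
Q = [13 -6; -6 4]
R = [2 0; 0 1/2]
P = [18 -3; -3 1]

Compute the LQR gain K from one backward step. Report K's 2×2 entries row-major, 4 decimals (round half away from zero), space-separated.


BᵀP = [34.5000 -5.5000; -24.0000 5.0000]
S = R + BᵀPB = [2 0; 0 1/2] + [66.2500 -45.5000; -45.5000 34.0000] = [68.2500 -45.5000; -45.5000 34.5000]
BᵀPA = [-125.5000 -77.2500; 92.0000 55.5000]
K = S⁻¹·BᵀPA = [-0.5055 -0.4919; 2.0000 0.9600]
A−BK = [0.0110 -0.0563; 0.2527 -0.1741]
AᵀP(A−BK) = [2.5604 1.4505; 1.4505 0.9732]
P' = Q + AᵀP(A−BK) = [15.5604 -4.5495; -4.5495 4.9732]
tr(P') = 20.5336

-0.5055 -0.4919 2.0000 0.9600


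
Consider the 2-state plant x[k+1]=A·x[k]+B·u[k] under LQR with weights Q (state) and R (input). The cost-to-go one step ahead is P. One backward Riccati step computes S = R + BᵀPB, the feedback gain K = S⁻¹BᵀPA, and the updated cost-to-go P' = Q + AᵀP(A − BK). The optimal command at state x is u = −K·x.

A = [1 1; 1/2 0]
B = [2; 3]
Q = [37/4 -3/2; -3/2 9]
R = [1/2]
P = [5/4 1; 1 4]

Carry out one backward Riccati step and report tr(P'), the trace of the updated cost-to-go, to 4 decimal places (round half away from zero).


BᵀP = [5.5000 14.0000]
S = R + BᵀPB = [1/2] + [53.0000] = [53.5000]
BᵀPA = [12.5000 5.5000]
K = S⁻¹·BᵀPA = [0.2336 0.1028]
A−BK = [0.5327 0.7944; -0.2009 -0.3084]
AᵀP(A−BK) = [0.3294 0.4650; 0.4650 0.6846]
P' = Q + AᵀP(A−BK) = [9.5794 -1.0350; -1.0350 9.6846]
tr(P') = 19.2640

19.2640


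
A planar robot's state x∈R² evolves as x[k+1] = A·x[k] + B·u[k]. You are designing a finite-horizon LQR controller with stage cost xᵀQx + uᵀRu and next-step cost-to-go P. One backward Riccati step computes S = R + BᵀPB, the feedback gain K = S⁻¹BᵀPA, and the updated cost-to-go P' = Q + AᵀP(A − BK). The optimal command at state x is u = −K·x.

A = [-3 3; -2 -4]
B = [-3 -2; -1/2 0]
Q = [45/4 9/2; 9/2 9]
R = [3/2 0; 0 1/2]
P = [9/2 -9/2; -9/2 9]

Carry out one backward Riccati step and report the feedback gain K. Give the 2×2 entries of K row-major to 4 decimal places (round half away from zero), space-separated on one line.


BᵀP = [-11.2500 9.0000; -9.0000 9.0000]
S = R + BᵀPB = [3/2 0; 0 1/2] + [29.2500 22.5000; 22.5000 18.0000] = [30.7500 22.5000; 22.5000 18.5000]
BᵀPA = [15.7500 -69.7500; 9.0000 -63.0000]
K = S⁻¹·BᵀPA = [1.4192 2.0299; -1.2395 -5.8743]
A−BK = [-1.2216 -2.6587; -1.2904 -2.9850]
AᵀP(A−BK) = [11.3039 25.3967; 25.3967 64.0105]
P' = Q + AᵀP(A−BK) = [22.5539 29.8967; 29.8967 73.0105]
tr(P') = 95.5644

1.4192 2.0299 -1.2395 -5.8743


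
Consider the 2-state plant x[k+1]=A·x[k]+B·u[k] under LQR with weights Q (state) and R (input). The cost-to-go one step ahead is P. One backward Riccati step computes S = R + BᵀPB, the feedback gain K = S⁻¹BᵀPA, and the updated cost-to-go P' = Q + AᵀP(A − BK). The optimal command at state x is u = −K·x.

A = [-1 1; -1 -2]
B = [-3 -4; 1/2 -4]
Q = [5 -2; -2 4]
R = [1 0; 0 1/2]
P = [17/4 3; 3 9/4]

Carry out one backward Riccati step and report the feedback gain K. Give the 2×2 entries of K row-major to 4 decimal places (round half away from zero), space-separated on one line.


BᵀP = [-11.2500 -7.8750; -29.0000 -21.0000]
S = R + BᵀPB = [1 0; 0 1/2] + [29.8125 76.5000; 76.5000 200.0000] = [30.8125 76.5000; 76.5000 200.5000]
BᵀPA = [19.1250 4.5000; 50.0000 13.0000]
K = S⁻¹·BᵀPA = [0.0294 -0.2833; 0.2382 0.1729]
A−BK = [0.0408 0.8419; -0.0620 -1.1667]
AᵀP(A−BK) = [0.0298 0.0216; 0.0216 0.2768]
P' = Q + AᵀP(A−BK) = [5.0298 -1.9784; -1.9784 4.2768]
tr(P') = 9.3065

0.0294 -0.2833 0.2382 0.1729


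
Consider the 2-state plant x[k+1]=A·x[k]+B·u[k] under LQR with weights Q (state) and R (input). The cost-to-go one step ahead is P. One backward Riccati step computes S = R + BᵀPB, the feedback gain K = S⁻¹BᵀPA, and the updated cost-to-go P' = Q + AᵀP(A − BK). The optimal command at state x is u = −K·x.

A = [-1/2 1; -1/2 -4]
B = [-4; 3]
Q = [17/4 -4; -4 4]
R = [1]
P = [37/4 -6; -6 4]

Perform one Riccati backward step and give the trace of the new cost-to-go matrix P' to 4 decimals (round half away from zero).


9.1704

BᵀP = [-55.0000 36.0000]
S = R + BᵀPB = [1] + [328.0000] = [329.0000]
BᵀPA = [9.5000 -199.0000]
K = S⁻¹·BᵀPA = [0.0289 -0.6049]
A−BK = [-0.3845 -1.4195; -0.5866 -2.1854]
AᵀP(A−BK) = [0.0382 0.1212; 0.1212 0.8822]
P' = Q + AᵀP(A−BK) = [4.2882 -3.8788; -3.8788 4.8822]
tr(P') = 9.1704


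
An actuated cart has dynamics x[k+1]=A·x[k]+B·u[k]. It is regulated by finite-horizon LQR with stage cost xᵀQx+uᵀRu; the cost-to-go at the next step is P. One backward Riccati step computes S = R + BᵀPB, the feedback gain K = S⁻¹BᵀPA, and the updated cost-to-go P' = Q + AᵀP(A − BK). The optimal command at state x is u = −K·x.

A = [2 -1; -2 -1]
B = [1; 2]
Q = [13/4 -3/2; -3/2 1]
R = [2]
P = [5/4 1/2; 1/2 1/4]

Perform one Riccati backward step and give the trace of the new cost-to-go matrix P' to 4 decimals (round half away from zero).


BᵀP = [2.2500 1.0000]
S = R + BᵀPB = [2] + [4.2500] = [6.2500]
BᵀPA = [2.5000 -3.2500]
K = S⁻¹·BᵀPA = [0.4000 -0.5200]
A−BK = [1.6000 -0.4800; -2.8000 0.0400]
AᵀP(A−BK) = [1.0000 -0.7000; -0.7000 0.8100]
P' = Q + AᵀP(A−BK) = [4.2500 -2.2000; -2.2000 1.8100]
tr(P') = 6.0600

6.0600


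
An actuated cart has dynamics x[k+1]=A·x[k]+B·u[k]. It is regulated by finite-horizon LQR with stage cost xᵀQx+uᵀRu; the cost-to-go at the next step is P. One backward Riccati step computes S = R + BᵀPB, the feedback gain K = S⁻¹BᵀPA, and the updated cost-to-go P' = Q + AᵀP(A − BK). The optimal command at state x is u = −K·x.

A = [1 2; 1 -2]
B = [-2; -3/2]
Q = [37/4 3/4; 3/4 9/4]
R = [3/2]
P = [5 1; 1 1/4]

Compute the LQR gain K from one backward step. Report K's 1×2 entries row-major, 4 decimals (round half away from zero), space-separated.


BᵀP = [-11.5000 -2.3750]
S = R + BᵀPB = [3/2] + [26.5625] = [28.0625]
BᵀPA = [-13.8750 -18.2500]
K = S⁻¹·BᵀPA = [-0.4944 -0.6503]
A−BK = [0.0111 0.6993; 0.2584 -2.9755]
AᵀP(A−BK) = [0.3898 0.4766; 0.4766 1.1314]
P' = Q + AᵀP(A−BK) = [9.6398 1.2266; 1.2266 3.3814]
tr(P') = 13.0212

-0.4944 -0.6503


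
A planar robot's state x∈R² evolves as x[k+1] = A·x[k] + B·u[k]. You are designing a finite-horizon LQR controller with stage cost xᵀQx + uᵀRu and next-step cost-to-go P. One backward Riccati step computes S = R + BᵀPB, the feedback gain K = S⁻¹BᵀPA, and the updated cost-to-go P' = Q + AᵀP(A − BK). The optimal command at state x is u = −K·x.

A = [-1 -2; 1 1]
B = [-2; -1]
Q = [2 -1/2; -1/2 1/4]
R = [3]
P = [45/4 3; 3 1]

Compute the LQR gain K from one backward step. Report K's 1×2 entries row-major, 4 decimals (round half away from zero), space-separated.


0.3033 0.7213

BᵀP = [-25.5000 -7.0000]
S = R + BᵀPB = [3] + [58.0000] = [61.0000]
BᵀPA = [18.5000 44.0000]
K = S⁻¹·BᵀPA = [0.3033 0.7213]
A−BK = [-0.3934 -0.5574; 1.3033 1.7213]
AᵀP(A−BK) = [0.6393 1.1557; 1.1557 2.2623]
P' = Q + AᵀP(A−BK) = [2.6393 0.6557; 0.6557 2.5123]
tr(P') = 5.1516


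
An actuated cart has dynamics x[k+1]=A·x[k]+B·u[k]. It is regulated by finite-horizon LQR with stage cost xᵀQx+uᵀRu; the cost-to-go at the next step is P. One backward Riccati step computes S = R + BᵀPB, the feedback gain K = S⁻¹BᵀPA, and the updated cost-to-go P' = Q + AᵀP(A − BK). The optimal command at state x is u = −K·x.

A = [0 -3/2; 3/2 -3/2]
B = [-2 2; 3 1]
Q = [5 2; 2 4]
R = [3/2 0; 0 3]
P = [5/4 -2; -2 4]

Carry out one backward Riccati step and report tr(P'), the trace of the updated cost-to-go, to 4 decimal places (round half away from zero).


BᵀP = [-8.5000 16.0000; 0.5000 0.0000]
S = R + BᵀPB = [3/2 0; 0 3] + [65.0000 -1.0000; -1.0000 1.0000] = [66.5000 -1.0000; -1.0000 4.0000]
BᵀPA = [24.0000 -11.2500; 0.0000 -0.7500]
K = S⁻¹·BᵀPA = [0.3623 -0.1726; 0.0906 -0.2307]
A−BK = [0.5434 -1.3840; 0.3226 -0.7514]
AᵀP(A−BK) = [0.3057 -0.3566; -0.3566 0.6973]
P' = Q + AᵀP(A−BK) = [5.3057 1.6434; 1.6434 4.6973]
tr(P') = 10.0029

10.0029


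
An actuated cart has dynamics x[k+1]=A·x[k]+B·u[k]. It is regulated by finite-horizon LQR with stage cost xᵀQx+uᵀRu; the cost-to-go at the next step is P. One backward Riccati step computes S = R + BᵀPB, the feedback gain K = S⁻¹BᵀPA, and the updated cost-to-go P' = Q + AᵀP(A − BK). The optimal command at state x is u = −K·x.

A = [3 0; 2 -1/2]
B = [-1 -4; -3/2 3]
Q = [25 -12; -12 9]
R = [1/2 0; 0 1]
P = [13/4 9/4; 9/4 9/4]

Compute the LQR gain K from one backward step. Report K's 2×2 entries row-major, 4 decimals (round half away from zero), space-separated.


-1.8140 0.2093 -0.3008 -0.0462

BᵀP = [-6.6250 -5.6250; -6.2500 -2.2500]
S = R + BᵀPB = [1/2 0; 0 1] + [15.0625 9.6250; 9.6250 18.2500] = [15.5625 9.6250; 9.6250 19.2500]
BᵀPA = [-31.1250 2.8125; -23.2500 1.1250]
K = S⁻¹·BᵀPA = [-1.8140 0.2093; -0.3008 -0.0462]
A−BK = [-0.0172 0.0245; 0.1815 -0.0474]
AᵀP(A−BK) = [1.7967 -0.1848; -0.1848 0.0258]
P' = Q + AᵀP(A−BK) = [26.7967 -12.1848; -12.1848 9.0258]
tr(P') = 35.8226


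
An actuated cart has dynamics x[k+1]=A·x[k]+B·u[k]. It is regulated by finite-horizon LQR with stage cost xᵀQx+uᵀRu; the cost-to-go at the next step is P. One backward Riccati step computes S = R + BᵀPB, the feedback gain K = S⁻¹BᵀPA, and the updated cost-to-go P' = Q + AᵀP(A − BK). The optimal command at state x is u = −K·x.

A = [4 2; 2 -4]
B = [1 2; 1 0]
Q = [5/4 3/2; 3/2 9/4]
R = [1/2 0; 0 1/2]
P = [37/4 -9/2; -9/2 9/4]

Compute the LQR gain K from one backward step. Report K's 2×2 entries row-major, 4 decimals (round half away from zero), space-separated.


BᵀP = [4.7500 -2.2500; 18.5000 -9.0000]
S = R + BᵀPB = [1/2 0; 0 1/2] + [2.5000 9.5000; 9.5000 37.0000] = [3.0000 9.5000; 9.5000 37.5000]
BᵀPA = [14.5000 18.5000; 56.0000 73.0000]
K = S⁻¹·BᵀPA = [0.5281 0.0112; 1.3596 1.9438]
A−BK = [0.7528 -1.8989; 1.4719 -4.0112]
AᵀP(A−BK) = [1.2079 0.9831; 0.9831 2.8933]
P' = Q + AᵀP(A−BK) = [2.4579 2.4831; 2.4831 5.1433]
tr(P') = 7.6011

0.5281 0.0112 1.3596 1.9438


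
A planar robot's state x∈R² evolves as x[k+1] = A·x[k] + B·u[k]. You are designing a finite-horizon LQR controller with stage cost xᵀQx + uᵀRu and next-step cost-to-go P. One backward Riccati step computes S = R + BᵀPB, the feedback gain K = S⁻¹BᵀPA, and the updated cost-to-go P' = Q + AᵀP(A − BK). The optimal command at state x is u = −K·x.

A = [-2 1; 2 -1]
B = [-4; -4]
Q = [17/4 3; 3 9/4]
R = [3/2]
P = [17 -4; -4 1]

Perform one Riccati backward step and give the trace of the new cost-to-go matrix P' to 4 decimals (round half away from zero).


BᵀP = [-52.0000 12.0000]
S = R + BᵀPB = [3/2] + [160.0000] = [161.5000]
BᵀPA = [128.0000 -64.0000]
K = S⁻¹·BᵀPA = [0.7926 -0.3963]
A−BK = [1.1703 -0.5851; 5.1703 -2.5851]
AᵀP(A−BK) = [2.5511 -1.2755; -1.2755 0.6378]
P' = Q + AᵀP(A−BK) = [6.8011 1.7245; 1.7245 2.8878]
tr(P') = 9.6889

9.6889
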